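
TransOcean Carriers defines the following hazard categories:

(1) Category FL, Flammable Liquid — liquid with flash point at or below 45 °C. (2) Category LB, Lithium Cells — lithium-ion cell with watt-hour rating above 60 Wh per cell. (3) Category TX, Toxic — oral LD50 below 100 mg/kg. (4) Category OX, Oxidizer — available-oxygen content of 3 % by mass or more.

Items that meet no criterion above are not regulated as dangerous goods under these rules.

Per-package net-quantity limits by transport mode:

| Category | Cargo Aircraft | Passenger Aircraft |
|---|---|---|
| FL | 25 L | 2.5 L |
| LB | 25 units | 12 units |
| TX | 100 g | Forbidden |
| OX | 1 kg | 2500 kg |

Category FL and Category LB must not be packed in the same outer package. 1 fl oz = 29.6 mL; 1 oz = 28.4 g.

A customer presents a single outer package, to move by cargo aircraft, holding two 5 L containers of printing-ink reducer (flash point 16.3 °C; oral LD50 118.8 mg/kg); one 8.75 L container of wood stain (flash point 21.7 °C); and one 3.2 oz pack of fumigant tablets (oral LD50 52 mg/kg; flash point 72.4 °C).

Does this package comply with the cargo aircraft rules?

Yes

Flash point 16.3 °C meets the Category FL criterion (Flammable Liquid), so the printing-ink reducer is Category FL.
The wood stain has flash point 21.7 °C, which is ≤ 45 °C, so it is Category FL (Flammable Liquid).
The fumigant tablets have oral LD50 52 mg/kg, which is < 100 mg/kg, so they are Category TX (Toxic).
Total Category FL: (two 5 L containers = 10 L) + 8.75 L = 18.75 L.
18.75 L ≤ 25 L (cargo aircraft limit, Category FL) — within limit.
Category TX quantity: one 3.2 oz pack = 90.88 g.
That is within the Category TX cargo aircraft limit of 100 g.
The segregation rule (Category FL with Category LB) does not apply to Category FL with Category TX.
Every hazard category is within its cargo aircraft limit and no segregation rule is violated.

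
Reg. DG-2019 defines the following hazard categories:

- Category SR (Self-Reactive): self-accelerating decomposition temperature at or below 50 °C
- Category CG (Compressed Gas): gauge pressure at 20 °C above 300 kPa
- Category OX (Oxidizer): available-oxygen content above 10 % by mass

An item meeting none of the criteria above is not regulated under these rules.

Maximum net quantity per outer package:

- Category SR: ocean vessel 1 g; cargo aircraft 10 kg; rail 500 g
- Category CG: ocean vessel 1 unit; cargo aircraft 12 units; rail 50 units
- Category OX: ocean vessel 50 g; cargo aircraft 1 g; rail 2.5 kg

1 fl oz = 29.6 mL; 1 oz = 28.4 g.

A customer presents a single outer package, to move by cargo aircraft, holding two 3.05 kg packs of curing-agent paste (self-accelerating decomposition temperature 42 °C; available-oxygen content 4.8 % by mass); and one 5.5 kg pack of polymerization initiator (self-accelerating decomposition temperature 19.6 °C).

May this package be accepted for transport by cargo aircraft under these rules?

Curing-agent paste: self-accelerating decomposition temperature 42 °C ≤ 50 °C → Category SR (Self-Reactive).
The polymerization initiator has self-accelerating decomposition temperature 19.6 °C, which is ≤ 50 °C, so it is Category SR (Self-Reactive).
Category SR net quantity: (two 3.05 kg packs = 6.1 kg) + 5.5 kg = 11.6 kg.
11.6 kg exceeds the cargo aircraft limit of 10 kg for Category SR.

No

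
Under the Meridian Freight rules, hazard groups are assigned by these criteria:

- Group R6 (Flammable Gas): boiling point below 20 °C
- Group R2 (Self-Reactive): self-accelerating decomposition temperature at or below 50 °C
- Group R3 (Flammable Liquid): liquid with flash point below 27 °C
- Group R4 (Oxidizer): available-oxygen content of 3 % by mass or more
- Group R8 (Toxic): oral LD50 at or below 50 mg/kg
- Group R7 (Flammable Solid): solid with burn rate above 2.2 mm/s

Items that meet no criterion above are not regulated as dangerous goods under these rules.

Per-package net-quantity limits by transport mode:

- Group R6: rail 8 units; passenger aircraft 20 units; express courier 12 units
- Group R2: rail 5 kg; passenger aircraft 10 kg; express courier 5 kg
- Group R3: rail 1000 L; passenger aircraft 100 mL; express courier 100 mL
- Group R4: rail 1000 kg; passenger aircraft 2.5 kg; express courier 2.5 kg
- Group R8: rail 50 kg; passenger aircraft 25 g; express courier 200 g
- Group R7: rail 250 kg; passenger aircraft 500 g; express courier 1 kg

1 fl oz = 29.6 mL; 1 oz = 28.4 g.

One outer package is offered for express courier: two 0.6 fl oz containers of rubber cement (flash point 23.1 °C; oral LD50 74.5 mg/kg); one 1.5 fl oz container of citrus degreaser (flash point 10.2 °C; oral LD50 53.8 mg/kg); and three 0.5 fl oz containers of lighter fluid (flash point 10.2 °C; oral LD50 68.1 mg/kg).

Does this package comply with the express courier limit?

With flash point 23.1 °C (< 27 °C), the rubber cement falls in Group R3.
With flash point 10.2 °C (< 27 °C), the citrus degreaser falls in Group R3.
The lighter fluid has flash point 10.2 °C, which is < 27 °C, so it is Group R3 (Flammable Liquid).
Total Group R3: (two 0.6 fl oz containers = 35.52 mL) + (one 1.5 fl oz container = 44.4 mL) + (three 0.5 fl oz containers = 44.4 mL) = 124.32 mL.
124.32 mL > 100 mL (express courier limit, Group R3) — over the limit.

No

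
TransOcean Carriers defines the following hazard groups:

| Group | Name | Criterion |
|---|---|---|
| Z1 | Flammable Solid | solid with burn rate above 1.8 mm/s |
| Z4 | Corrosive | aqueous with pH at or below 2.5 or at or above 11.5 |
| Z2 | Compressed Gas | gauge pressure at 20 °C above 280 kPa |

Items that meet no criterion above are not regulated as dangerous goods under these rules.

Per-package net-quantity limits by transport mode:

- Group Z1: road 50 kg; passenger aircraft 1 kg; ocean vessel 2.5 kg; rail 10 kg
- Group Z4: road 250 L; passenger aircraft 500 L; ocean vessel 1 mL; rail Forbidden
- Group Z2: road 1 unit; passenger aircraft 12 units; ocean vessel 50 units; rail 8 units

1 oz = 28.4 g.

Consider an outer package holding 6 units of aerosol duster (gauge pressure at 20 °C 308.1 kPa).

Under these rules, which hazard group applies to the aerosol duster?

The aerosol duster has gauge pressure at 20 °C 308.1 kPa, which is > 280 kPa, so it is Group Z2 (Compressed Gas).

Group Z2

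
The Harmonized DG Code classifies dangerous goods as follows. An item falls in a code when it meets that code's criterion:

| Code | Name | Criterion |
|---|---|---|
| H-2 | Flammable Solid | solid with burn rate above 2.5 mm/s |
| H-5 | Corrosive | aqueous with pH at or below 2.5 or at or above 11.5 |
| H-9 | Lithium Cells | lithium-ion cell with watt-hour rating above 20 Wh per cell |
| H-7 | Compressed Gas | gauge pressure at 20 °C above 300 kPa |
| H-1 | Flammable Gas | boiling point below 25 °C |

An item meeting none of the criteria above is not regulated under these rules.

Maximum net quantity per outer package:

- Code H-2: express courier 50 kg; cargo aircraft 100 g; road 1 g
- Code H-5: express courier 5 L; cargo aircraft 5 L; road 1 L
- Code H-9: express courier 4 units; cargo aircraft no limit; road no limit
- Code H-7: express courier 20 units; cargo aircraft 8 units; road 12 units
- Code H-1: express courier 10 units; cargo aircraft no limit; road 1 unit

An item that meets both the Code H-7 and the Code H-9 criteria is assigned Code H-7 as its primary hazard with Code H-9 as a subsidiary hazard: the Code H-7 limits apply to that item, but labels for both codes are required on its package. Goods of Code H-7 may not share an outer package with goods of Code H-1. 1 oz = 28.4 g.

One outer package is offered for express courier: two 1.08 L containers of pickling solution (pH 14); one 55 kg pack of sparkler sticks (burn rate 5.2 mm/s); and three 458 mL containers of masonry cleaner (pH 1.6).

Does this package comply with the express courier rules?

No

With pH 14 (≥ 11.5), the pickling solution falls in Code H-5.
The sparkler sticks have burn rate 5.2 mm/s, which is > 2.5 mm/s, so they are Code H-2 (Flammable Solid).
pH 1.6 meets the Code H-5 criterion (Corrosive), so the masonry cleaner is Code H-5.
Code H-2 quantity: 55 kg.
That exceeds the Code H-2 express courier limit of 50 kg.
Total Code H-5: (two 1.08 L containers = 2.16 L) + (three 458 mL containers = 1.374 L) = 3.534 L.
3.534 L is within the express courier limit of 5 L for Code H-5.
The segregation rule (Code H-7 with Code H-1) does not apply to Code H-2 with Code H-5.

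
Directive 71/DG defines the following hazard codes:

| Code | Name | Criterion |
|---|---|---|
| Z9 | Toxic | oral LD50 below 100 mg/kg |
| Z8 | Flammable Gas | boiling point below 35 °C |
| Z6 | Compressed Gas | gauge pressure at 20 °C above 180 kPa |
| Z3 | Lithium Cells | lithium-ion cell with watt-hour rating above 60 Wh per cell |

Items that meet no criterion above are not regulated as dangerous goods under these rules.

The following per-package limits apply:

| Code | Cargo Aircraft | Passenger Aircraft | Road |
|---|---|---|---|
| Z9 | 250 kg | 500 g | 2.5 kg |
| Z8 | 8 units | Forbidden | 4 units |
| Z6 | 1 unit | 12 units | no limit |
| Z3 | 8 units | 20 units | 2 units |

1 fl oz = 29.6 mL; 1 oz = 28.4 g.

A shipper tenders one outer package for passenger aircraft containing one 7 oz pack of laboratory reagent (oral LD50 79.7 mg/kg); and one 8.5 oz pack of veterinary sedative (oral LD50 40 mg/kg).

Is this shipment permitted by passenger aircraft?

With oral LD50 79.7 mg/kg (< 100 mg/kg), the laboratory reagent falls in Code Z9.
With oral LD50 40 mg/kg (< 100 mg/kg), the veterinary sedative falls in Code Z9.
Total Code Z9: (one 7 oz pack = 198.8 g) + (one 8.5 oz pack = 241.4 g) = 440.2 g.
440.2 g is within the passenger aircraft limit of 500 g for Code Z9.

Yes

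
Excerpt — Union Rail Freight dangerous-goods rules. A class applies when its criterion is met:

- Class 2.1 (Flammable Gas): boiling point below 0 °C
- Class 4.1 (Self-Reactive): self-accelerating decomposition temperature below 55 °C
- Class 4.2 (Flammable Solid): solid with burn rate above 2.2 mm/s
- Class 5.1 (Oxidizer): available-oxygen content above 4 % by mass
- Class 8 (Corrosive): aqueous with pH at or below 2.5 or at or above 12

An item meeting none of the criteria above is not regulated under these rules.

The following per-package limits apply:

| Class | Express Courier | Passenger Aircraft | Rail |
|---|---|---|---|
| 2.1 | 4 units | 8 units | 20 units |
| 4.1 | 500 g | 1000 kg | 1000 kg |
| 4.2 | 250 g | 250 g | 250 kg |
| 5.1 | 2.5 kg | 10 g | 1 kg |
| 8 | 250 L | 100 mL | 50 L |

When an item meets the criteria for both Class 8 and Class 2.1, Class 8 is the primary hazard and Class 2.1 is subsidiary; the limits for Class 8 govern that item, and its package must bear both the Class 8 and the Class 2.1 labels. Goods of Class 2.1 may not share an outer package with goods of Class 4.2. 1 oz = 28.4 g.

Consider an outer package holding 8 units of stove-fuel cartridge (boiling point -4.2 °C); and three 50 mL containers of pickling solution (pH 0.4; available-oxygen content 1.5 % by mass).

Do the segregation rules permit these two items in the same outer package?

Yes

The stove-fuel cartridge has boiling point -4.2 °C, which is < 0 °C, so it is Class 2.1 (Flammable Gas).
With pH 0.4 (≤ 2.5), the pickling solution falls in Class 8.
No segregation rule bars Class 2.1 with Class 8.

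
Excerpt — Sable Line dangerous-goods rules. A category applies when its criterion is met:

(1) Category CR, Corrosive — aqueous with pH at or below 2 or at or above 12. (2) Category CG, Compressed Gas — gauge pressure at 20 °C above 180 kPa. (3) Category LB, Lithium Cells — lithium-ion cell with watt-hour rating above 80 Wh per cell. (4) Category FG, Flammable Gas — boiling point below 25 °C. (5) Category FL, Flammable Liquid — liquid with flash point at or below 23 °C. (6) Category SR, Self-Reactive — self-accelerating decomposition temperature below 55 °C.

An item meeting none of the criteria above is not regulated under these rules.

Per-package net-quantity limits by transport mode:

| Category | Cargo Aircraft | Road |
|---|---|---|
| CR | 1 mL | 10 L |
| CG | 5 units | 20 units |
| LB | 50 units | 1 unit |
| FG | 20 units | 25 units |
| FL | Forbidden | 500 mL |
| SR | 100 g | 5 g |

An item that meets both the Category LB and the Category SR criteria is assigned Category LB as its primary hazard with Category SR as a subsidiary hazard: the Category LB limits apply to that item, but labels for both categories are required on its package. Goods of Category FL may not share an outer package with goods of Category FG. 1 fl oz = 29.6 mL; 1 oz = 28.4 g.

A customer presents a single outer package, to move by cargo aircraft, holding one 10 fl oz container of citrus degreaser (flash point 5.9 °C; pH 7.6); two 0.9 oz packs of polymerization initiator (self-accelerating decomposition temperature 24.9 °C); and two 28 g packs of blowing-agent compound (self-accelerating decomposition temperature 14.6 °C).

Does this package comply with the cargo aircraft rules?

No

With flash point 5.9 °C (≤ 23 °C), the citrus degreaser falls in Category FL.
The polymerization initiator has self-accelerating decomposition temperature 24.9 °C, which is < 55 °C, so it is Category SR (Self-Reactive).
The blowing-agent compound has self-accelerating decomposition temperature 14.6 °C, which is < 55 °C, so it is Category SR (Self-Reactive).
Category SR net quantity: (two 0.9 oz packs = 51.12 g) + (two 28 g packs = 56 g) = 107.12 g.
107.12 g exceeds the cargo aircraft limit of 100 g for Category SR.
Category FL quantity: one 10 fl oz container = 296 mL.
By cargo aircraft, Category FL is Forbidden regardless of quantity.
The segregation rule (Category FL with Category FG) does not apply to Category SR with Category FL.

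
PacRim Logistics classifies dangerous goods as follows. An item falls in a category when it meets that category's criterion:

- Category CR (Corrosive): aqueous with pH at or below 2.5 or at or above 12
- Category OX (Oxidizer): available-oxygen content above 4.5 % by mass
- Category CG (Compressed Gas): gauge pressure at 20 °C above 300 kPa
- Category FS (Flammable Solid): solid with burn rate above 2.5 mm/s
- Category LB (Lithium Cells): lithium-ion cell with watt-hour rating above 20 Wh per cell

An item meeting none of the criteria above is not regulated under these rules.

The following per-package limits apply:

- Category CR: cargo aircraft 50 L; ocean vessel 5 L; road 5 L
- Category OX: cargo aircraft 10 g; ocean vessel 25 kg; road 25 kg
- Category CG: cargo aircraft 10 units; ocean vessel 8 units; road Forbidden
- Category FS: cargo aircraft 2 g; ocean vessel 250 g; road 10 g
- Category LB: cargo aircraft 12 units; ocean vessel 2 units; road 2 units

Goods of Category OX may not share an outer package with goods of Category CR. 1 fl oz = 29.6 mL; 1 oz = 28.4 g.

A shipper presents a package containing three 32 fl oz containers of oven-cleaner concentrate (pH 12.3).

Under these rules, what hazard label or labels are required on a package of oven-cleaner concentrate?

Category CR

pH 12.3 meets the Category CR criterion (Corrosive), so the oven-cleaner concentrate is Category CR.
Only the Category CR label is required.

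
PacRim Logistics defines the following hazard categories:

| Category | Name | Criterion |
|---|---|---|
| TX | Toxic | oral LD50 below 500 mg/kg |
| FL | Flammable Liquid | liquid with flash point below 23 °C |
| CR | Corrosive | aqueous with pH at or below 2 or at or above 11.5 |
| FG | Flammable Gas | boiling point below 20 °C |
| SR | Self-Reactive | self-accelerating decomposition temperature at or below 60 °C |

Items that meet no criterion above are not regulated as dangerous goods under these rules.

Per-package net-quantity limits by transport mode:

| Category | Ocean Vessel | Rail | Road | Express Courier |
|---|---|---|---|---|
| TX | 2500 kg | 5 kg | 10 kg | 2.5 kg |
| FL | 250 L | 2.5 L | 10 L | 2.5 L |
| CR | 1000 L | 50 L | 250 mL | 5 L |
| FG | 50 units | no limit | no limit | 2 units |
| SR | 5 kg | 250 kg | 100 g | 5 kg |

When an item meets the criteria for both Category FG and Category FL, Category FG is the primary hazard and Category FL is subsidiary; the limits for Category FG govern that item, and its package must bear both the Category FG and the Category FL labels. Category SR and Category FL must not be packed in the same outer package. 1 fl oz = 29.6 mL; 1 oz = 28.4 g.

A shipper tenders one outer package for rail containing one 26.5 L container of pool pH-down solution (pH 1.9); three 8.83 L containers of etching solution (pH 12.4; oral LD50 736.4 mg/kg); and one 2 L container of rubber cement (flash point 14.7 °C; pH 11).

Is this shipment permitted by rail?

Pool pH-down solution: pH 1.9 ≤ 2 → Category CR (Corrosive).
Etching solution: pH 12.4 ≥ 11.5 → Category CR (Corrosive).
Flash point 14.7 °C meets the Category FL criterion (Flammable Liquid), so the rubber cement is Category FL.
Category CR net quantity: 26.5 L + (three 8.83 L containers = 26.49 L) = 52.99 L.
52.99 L exceeds the rail limit of 50 L for Category CR.
Category FL quantity: 2 L.
That is within the Category FL rail limit of 2.5 L.
The segregation rule (Category SR with Category FL) does not apply to Category CR with Category FL.

No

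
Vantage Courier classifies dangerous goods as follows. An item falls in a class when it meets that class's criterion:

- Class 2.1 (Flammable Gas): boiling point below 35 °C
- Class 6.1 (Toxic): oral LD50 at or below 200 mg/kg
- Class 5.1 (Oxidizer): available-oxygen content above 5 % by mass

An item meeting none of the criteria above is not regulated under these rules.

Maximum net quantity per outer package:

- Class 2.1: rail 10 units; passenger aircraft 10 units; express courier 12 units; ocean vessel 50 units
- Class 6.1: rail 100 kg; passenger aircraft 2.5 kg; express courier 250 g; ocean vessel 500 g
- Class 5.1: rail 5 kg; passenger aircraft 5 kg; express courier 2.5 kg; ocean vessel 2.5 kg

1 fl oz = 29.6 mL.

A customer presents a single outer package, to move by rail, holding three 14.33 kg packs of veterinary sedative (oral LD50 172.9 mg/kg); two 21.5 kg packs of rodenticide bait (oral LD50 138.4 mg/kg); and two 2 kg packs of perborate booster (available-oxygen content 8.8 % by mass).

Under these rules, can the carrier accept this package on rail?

Yes

Veterinary sedative: oral LD50 172.9 mg/kg ≤ 200 mg/kg → Class 6.1 (Toxic).
With oral LD50 138.4 mg/kg (≤ 200 mg/kg), the rodenticide bait falls in Class 6.1.
Perborate booster: available-oxygen content 8.8 % by mass > 5 % by mass → Class 5.1 (Oxidizer).
Class 6.1 net quantity: (three 14.33 kg packs = 42.99 kg) + (two 21.5 kg packs = 43 kg) = 85.99 kg.
That is within the Class 6.1 rail limit of 100 kg.
Class 5.1 quantity: two 2 kg packs = 4 kg.
That is within the Class 5.1 rail limit of 5 kg.
Every hazard class is within its rail limit and no segregation rule is violated.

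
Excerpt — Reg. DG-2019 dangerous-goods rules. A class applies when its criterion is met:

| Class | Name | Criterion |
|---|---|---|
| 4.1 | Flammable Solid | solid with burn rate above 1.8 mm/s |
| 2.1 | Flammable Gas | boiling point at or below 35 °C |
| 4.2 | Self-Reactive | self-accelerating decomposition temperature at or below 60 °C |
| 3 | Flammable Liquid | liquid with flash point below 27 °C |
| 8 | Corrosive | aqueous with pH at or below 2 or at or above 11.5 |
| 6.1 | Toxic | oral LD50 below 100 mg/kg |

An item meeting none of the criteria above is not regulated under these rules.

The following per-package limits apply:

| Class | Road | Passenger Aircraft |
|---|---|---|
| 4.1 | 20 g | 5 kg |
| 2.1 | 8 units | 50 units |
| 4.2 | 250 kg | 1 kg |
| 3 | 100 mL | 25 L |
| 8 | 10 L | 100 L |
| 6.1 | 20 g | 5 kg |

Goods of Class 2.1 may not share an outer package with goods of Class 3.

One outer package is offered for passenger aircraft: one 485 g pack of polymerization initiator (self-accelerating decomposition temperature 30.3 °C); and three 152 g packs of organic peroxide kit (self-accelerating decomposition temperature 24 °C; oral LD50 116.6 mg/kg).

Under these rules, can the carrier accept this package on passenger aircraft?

Polymerization initiator: self-accelerating decomposition temperature 30.3 °C ≤ 60 °C → Class 4.2 (Self-Reactive).
Self-accelerating decomposition temperature 24 °C meets the Class 4.2 criterion (Self-Reactive), so the organic peroxide kit is Class 4.2.
Total Class 4.2: 485 g + (three 152 g packs = 456 g) = 941 g.
That is within the Class 4.2 passenger aircraft limit of 1 kg.

Yes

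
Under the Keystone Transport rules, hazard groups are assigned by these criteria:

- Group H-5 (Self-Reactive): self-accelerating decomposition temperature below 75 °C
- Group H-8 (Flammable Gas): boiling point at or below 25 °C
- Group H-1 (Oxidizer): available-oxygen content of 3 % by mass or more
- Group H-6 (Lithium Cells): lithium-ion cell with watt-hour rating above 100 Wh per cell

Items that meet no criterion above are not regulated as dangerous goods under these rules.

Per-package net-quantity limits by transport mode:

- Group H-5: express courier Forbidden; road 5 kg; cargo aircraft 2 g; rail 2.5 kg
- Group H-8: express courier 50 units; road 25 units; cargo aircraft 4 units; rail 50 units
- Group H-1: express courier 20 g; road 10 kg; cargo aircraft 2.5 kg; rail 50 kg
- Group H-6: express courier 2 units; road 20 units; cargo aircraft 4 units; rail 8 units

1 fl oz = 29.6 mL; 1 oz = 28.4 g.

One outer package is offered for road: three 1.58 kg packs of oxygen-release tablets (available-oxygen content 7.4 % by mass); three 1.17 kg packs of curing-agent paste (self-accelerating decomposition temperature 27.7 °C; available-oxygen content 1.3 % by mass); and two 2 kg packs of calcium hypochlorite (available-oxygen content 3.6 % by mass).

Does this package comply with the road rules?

Yes

The oxygen-release tablets have available-oxygen content 7.4 % by mass, which is ≥ 3 % by mass, so they are Group H-1 (Oxidizer).
Curing-agent paste: self-accelerating decomposition temperature 27.7 °C < 75 °C → Group H-5 (Self-Reactive).
With available-oxygen content 3.6 % by mass (≥ 3 % by mass), the calcium hypochlorite falls in Group H-1.
Group H-1 net quantity: (three 1.58 kg packs = 4.74 kg) + (two 2 kg packs = 4 kg) = 8.74 kg.
That is within the Group H-1 road limit of 10 kg.
Group H-5 quantity: three 1.17 kg packs = 3.51 kg.
That is within the Group H-5 road limit of 5 kg.
Every hazard group is within its road limit and no segregation rule is violated.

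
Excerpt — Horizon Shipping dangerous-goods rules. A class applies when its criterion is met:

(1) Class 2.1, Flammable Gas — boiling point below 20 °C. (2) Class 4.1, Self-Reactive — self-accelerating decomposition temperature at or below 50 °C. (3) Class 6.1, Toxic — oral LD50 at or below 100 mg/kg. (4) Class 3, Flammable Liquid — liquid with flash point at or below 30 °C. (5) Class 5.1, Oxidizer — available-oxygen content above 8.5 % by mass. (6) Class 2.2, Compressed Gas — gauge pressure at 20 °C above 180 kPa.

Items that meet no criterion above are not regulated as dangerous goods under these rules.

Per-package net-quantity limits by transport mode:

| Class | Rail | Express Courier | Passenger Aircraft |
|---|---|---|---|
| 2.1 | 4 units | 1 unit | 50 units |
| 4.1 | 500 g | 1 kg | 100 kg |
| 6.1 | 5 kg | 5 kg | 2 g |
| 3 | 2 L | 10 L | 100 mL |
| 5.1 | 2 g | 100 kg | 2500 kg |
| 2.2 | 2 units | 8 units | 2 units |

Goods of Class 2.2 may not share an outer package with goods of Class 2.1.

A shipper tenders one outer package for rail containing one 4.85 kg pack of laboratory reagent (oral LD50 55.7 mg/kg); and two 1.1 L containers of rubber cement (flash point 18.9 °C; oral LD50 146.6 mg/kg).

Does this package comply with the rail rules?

Oral LD50 55.7 mg/kg meets the Class 6.1 criterion (Toxic), so the laboratory reagent is Class 6.1.
With flash point 18.9 °C (≤ 30 °C), the rubber cement falls in Class 3.
Class 3 quantity: two 1.1 L containers = 2.2 L.
2.2 L exceeds the rail limit of 2 L for Class 3.
Class 6.1 quantity: 4.85 kg.
4.85 kg ≤ 5 kg (rail limit, Class 6.1) — within limit.
The segregation rule (Class 2.2 with Class 2.1) does not apply to Class 3 with Class 6.1.

No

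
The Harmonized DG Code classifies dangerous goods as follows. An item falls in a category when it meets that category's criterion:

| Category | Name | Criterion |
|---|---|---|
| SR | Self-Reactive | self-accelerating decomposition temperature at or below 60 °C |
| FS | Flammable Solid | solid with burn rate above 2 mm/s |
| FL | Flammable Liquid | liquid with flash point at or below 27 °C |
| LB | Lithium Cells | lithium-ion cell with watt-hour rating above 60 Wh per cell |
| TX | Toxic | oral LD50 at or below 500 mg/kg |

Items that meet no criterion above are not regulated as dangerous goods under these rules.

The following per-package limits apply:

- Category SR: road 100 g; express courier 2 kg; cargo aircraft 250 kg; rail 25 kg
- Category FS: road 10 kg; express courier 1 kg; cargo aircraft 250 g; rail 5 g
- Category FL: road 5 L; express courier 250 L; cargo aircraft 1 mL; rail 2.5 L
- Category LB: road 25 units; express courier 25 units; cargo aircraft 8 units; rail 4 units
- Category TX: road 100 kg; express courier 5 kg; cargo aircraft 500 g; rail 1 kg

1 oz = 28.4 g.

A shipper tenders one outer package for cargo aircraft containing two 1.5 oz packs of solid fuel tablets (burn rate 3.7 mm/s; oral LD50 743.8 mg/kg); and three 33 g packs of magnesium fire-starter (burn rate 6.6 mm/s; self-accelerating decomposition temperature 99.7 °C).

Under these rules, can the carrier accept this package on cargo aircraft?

Burn rate 3.7 mm/s meets the Category FS criterion (Flammable Solid), so the solid fuel tablets are Category FS.
With burn rate 6.6 mm/s (> 2 mm/s), the magnesium fire-starter falls in Category FS.
Total Category FS: (two 1.5 oz packs = 85.2 g) + (three 33 g packs = 99 g) = 184.2 g.
That is within the Category FS cargo aircraft limit of 250 g.

Yes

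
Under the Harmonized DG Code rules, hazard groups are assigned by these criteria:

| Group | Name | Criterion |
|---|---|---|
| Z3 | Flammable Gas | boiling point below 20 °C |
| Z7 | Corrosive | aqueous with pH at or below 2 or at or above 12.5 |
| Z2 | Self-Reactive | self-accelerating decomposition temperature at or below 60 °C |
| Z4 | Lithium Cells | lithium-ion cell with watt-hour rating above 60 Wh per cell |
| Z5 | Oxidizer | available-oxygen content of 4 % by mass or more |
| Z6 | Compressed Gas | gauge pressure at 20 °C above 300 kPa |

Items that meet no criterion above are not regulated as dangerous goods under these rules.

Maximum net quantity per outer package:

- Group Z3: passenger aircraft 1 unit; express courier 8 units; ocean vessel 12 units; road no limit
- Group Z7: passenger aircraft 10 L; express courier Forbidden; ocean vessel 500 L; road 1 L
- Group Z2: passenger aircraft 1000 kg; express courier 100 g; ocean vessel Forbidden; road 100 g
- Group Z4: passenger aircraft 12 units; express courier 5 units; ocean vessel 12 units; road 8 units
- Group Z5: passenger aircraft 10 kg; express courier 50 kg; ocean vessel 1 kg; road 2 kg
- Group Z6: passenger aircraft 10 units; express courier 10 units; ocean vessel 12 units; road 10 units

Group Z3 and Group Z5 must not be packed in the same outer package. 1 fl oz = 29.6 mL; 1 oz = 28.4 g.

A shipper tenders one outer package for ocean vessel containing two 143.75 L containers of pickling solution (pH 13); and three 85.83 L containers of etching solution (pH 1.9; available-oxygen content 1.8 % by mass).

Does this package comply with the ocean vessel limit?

No

With pH 13 (≥ 12.5), the pickling solution falls in Group Z7.
The etching solution has pH 1.9, which is ≤ 2, so it is Group Z7 (Corrosive).
Group Z7 net quantity: (two 143.75 L containers = 287.5 L) + (three 85.83 L containers = 257.49 L) = 544.99 L.
544.99 L > 500 L (ocean vessel limit, Group Z7) — over the limit.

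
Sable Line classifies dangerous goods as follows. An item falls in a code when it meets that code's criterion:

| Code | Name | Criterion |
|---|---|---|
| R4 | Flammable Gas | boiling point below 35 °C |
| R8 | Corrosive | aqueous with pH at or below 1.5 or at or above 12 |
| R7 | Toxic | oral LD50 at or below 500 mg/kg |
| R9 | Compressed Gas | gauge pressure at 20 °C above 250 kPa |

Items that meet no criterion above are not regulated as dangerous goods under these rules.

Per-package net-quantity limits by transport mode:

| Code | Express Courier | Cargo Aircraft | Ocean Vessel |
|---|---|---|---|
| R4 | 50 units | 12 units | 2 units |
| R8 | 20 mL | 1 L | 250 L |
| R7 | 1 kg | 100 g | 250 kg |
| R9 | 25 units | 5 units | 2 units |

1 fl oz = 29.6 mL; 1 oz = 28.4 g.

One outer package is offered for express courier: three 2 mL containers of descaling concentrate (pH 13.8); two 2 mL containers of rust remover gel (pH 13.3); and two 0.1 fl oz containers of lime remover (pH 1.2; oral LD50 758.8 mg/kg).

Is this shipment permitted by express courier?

Yes

With pH 13.8 (≥ 12), the descaling concentrate falls in Code R8.
pH 13.3 meets the Code R8 criterion (Corrosive), so the rust remover gel is Code R8.
Lime remover: pH 1.2 ≤ 1.5 → Code R8 (Corrosive).
Total Code R8: (three 2 mL containers = 6 mL) + (two 2 mL containers = 4 mL) + (two 0.1 fl oz containers = 5.92 mL) = 15.92 mL.
That is within the Code R8 express courier limit of 20 mL.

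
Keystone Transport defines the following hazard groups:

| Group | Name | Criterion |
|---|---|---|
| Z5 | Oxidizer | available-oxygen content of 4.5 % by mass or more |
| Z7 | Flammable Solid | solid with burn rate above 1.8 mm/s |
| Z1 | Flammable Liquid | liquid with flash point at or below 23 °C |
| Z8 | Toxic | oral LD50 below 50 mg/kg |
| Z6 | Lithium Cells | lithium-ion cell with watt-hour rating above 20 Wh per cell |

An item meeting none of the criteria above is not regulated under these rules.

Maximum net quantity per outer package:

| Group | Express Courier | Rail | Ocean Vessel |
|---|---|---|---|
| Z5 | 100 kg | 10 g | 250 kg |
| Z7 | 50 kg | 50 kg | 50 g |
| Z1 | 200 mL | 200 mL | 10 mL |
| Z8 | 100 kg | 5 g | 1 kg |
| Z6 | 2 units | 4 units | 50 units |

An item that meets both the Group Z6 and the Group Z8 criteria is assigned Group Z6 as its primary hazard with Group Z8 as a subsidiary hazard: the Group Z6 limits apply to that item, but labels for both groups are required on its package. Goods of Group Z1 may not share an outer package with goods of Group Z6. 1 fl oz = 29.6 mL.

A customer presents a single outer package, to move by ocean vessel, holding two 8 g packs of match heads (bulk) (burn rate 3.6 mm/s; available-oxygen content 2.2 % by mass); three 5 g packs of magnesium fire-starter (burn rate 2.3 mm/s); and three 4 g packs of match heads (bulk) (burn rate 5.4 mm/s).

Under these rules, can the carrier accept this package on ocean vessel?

The match heads (bulk) have burn rate 3.6 mm/s, which is > 1.8 mm/s, so they are Group Z7 (Flammable Solid).
With burn rate 2.3 mm/s (> 1.8 mm/s), the magnesium fire-starter falls in Group Z7.
The match heads (bulk) have burn rate 5.4 mm/s, which is > 1.8 mm/s, so they are Group Z7 (Flammable Solid).
Group Z7 net quantity: (two 8 g packs = 16 g) + (three 5 g packs = 15 g) + (three 4 g packs = 12 g) = 43 g.
43 g is within the ocean vessel limit of 50 g for Group Z7.

Yes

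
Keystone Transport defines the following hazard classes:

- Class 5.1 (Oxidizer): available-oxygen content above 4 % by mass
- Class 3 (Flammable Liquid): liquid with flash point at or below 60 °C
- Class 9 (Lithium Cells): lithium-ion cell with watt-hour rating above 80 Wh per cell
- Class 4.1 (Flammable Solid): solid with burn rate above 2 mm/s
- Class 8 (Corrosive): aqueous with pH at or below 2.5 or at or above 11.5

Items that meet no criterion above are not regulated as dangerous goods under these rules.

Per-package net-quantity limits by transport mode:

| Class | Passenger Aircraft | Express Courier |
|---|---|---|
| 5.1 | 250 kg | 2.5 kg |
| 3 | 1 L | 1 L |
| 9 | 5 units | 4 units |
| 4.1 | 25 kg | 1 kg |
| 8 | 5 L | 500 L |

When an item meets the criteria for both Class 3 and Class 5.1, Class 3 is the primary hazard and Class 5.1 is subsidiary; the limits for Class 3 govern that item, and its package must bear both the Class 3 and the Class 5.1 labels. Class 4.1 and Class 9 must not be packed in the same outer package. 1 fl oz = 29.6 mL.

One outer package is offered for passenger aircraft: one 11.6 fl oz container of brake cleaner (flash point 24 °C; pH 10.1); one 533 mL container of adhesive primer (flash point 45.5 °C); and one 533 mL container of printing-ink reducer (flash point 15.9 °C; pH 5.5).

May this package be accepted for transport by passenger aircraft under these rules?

No

Flash point 24 °C meets the Class 3 criterion (Flammable Liquid), so the brake cleaner is Class 3.
Flash point 45.5 °C meets the Class 3 criterion (Flammable Liquid), so the adhesive primer is Class 3.
The printing-ink reducer has flash point 15.9 °C, which is ≤ 60 °C, so it is Class 3 (Flammable Liquid).
Class 3 net quantity: (one 11.6 fl oz container = 343.36 mL) + 533 mL + 533 mL = 1409.36 mL.
1409.36 mL exceeds the passenger aircraft limit of 1 L for Class 3.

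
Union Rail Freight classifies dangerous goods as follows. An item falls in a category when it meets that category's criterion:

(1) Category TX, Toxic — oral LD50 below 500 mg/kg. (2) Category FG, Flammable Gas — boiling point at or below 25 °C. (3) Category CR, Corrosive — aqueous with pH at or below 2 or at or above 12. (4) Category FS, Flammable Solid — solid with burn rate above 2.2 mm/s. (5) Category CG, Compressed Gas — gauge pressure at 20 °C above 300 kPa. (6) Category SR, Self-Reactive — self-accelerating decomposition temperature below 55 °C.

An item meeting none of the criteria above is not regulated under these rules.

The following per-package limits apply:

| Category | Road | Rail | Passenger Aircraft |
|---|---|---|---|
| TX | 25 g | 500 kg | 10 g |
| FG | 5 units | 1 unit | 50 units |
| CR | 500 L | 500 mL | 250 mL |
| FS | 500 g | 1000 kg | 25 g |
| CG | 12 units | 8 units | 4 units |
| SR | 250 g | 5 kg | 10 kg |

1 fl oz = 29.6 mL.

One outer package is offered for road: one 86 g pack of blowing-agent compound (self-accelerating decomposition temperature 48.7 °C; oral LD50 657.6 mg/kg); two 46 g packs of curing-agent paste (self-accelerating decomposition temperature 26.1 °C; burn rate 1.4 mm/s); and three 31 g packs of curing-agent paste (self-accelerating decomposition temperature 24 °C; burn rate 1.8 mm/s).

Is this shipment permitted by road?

The blowing-agent compound has self-accelerating decomposition temperature 48.7 °C, which is < 55 °C, so it is Category SR (Self-Reactive).
With self-accelerating decomposition temperature 26.1 °C (< 55 °C), the curing-agent paste falls in Category SR.
Self-accelerating decomposition temperature 24 °C meets the Category SR criterion (Self-Reactive), so the curing-agent paste is Category SR.
Total Category SR: 86 g + (two 46 g packs = 92 g) + (three 31 g packs = 93 g) = 271 g.
That exceeds the Category SR road limit of 250 g.

No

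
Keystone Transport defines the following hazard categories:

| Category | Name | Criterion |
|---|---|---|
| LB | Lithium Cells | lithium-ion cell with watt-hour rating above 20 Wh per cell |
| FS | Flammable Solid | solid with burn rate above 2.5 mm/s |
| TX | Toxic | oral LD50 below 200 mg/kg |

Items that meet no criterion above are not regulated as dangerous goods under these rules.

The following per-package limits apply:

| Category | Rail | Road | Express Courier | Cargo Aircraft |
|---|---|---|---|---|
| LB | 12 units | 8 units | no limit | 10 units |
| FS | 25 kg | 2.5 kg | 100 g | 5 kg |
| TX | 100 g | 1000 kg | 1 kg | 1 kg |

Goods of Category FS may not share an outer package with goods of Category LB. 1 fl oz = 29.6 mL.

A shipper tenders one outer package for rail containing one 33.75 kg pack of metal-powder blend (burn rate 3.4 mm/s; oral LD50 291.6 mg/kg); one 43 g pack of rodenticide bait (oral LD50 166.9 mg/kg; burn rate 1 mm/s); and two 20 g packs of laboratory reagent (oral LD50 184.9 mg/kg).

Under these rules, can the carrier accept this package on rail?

Metal-powder blend: burn rate 3.4 mm/s > 2.5 mm/s → Category FS (Flammable Solid).
Rodenticide bait: oral LD50 166.9 mg/kg < 200 mg/kg → Category TX (Toxic).
Oral LD50 184.9 mg/kg meets the Category TX criterion (Toxic), so the laboratory reagent is Category TX.
Category FS quantity: 33.75 kg.
That exceeds the Category FS rail limit of 25 kg.
Total Category TX: 43 g + (two 20 g packs = 40 g) = 83 g.
83 g is within the rail limit of 100 g for Category TX.
The segregation rule (Category FS with Category LB) does not apply to Category FS with Category TX.

No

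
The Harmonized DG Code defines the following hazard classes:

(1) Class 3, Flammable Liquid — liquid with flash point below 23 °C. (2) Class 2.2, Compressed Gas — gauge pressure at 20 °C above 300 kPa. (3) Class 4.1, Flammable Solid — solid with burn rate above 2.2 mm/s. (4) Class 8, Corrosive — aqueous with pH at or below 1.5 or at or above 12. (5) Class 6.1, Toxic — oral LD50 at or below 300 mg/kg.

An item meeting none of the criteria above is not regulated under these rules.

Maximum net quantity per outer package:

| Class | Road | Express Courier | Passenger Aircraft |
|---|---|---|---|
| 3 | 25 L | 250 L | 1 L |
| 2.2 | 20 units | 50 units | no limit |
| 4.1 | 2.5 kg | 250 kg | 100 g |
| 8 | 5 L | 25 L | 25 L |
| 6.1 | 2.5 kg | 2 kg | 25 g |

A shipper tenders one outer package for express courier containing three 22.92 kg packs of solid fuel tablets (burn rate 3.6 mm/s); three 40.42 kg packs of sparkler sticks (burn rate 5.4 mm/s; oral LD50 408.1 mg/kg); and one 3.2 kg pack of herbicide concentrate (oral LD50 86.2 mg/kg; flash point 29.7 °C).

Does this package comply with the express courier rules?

With burn rate 3.6 mm/s (> 2.2 mm/s), the solid fuel tablets fall in Class 4.1.
With burn rate 5.4 mm/s (> 2.2 mm/s), the sparkler sticks fall in Class 4.1.
Oral LD50 86.2 mg/kg meets the Class 6.1 criterion (Toxic), so the herbicide concentrate is Class 6.1.
Class 4.1 net quantity: (three 22.92 kg packs = 68.76 kg) + (three 40.42 kg packs = 121.26 kg) = 190.02 kg.
190.02 kg ≤ 250 kg (express courier limit, Class 4.1) — within limit.
Class 6.1 quantity: 3.2 kg.
3.2 kg exceeds the express courier limit of 2 kg for Class 6.1.

No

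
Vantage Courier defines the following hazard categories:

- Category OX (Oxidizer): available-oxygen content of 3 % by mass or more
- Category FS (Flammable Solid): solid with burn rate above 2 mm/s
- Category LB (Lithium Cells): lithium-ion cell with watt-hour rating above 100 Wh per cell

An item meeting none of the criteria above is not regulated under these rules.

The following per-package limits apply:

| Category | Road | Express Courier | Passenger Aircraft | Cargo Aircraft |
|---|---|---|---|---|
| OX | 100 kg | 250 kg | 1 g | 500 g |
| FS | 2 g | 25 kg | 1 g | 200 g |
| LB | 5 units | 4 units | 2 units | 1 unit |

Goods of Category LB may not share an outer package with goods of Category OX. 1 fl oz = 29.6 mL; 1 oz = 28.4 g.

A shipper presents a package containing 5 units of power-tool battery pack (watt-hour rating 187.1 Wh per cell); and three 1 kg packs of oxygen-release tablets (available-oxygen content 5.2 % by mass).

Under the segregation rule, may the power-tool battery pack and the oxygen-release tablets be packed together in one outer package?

No

Watt-hour rating 187.1 Wh per cell meets the Category LB criterion (Lithium Cells), so the power-tool battery pack is Category LB.
With available-oxygen content 5.2 % by mass (≥ 3 % by mass), the oxygen-release tablets fall in Category OX.
Category LB and Category OX may not share an outer package.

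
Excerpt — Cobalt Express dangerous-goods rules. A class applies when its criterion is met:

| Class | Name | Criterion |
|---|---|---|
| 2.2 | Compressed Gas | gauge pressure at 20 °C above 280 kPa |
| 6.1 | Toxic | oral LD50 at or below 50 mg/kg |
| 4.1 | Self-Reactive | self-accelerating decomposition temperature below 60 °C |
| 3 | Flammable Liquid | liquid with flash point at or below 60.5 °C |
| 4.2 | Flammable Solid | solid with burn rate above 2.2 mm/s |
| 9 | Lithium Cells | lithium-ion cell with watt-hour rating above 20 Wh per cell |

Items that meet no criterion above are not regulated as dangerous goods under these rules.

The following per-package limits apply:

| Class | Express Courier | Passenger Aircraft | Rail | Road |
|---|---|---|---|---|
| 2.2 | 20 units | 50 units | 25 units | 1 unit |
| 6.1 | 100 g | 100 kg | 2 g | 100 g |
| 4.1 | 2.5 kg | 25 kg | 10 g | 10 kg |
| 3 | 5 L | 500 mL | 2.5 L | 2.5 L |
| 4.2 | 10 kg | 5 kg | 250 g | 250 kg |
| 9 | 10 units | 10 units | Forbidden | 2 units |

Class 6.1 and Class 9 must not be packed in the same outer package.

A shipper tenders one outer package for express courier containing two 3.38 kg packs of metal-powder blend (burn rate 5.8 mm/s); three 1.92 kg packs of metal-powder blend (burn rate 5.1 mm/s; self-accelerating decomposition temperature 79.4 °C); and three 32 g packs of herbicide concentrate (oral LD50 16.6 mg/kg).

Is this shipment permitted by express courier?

No

Burn rate 5.8 mm/s meets the Class 4.2 criterion (Flammable Solid), so the metal-powder blend is Class 4.2.
With burn rate 5.1 mm/s (> 2.2 mm/s), the metal-powder blend falls in Class 4.2.
The herbicide concentrate has oral LD50 16.6 mg/kg, which is ≤ 50 mg/kg, so it is Class 6.1 (Toxic).
Total Class 4.2: (two 3.38 kg packs = 6.76 kg) + (three 1.92 kg packs = 5.76 kg) = 12.52 kg.
12.52 kg exceeds the express courier limit of 10 kg for Class 4.2.
Class 6.1 quantity: three 32 g packs = 96 g.
96 g is within the express courier limit of 100 g for Class 6.1.
The segregation rule (Class 6.1 with Class 9) does not apply to Class 4.2 with Class 6.1.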